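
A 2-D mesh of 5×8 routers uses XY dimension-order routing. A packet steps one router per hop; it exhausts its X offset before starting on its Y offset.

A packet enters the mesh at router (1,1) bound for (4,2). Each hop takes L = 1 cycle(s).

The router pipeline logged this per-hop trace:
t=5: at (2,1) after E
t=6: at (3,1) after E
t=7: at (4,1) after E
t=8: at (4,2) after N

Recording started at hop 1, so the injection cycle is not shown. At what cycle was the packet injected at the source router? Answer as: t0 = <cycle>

t0 = 4

The first recorded entry is hop 1 at cycle 5.
Therefore t0 = 5 − L = 4.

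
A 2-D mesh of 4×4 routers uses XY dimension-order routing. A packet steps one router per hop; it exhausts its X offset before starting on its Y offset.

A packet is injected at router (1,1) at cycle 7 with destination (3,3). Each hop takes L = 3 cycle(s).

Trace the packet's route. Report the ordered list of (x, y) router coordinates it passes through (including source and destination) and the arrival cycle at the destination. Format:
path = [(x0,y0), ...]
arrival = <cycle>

src (1,1)  cyc=7
E→(2,1)  cyc=10
E→(3,1)  cyc=13
N→(3,2)  cyc=16
N→(3,3)  cyc=19

path = [(1,1), (2,1), (3,1), (3,2), (3,3)]
arrival = 19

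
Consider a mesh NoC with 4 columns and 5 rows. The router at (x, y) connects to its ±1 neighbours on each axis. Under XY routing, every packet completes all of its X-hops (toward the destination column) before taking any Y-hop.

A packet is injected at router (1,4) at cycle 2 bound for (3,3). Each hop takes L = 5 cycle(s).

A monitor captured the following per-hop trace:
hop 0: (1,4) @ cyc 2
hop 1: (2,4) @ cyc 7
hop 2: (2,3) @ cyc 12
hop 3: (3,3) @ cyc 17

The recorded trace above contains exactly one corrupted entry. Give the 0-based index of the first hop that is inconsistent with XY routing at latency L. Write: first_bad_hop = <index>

first_bad_hop = 2

hop 1: step (+1,+0), +5 cyc — ok
hop 2: step (+0,-1), +5 cyc — BAD: Y-move but x=2≠3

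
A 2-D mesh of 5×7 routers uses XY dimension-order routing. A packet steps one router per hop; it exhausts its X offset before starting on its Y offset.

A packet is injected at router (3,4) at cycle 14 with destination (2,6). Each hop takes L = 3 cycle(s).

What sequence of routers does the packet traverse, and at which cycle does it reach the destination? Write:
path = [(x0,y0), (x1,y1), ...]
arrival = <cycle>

#0 — 3,4 | c14
#1 — 2,4 | c17 | W
#2 — 2,5 | c20 | N
#3 — 2,6 | c23 | N

path = [(3,4), (2,4), (2,5), (2,6)]
arrival = 23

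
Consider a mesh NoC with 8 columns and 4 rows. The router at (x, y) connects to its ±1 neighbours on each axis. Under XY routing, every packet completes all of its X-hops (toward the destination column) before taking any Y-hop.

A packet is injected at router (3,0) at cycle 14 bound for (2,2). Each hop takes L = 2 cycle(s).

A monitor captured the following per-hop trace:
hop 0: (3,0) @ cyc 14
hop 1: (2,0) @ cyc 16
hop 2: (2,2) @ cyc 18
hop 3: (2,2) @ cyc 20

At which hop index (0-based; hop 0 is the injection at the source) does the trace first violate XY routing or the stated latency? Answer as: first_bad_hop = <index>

check 1→ d=(-1,0) cyc+2: ok
check 2→ d=(0,2) cyc+2: BAD: non-unit step

first_bad_hop = 2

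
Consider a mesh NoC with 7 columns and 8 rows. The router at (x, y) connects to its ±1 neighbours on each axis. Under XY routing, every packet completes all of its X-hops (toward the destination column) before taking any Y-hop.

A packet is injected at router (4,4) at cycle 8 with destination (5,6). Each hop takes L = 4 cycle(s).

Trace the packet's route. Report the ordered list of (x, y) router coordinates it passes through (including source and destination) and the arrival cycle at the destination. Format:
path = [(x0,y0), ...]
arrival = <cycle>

path = [(4,4), (5,4), (5,5), (5,6)]
arrival = 20

[0] x=4 y=4 t=8
[1] x=5 y=4 t=12 →E
[2] x=5 y=5 t=16 →N
[3] x=5 y=6 t=20 →N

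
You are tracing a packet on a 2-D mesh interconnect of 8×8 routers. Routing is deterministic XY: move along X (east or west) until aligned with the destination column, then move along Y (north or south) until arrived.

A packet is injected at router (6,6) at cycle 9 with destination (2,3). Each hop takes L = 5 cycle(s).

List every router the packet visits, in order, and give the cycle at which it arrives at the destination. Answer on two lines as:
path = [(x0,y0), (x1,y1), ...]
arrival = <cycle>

hop 0: (6,6) @ cyc 9
hop 1: (5,6) @ cyc 14  [W]
hop 2: (4,6) @ cyc 19  [W]
hop 3: (3,6) @ cyc 24  [W]
hop 4: (2,6) @ cyc 29  [W]
hop 5: (2,5) @ cyc 34  [S]
hop 6: (2,4) @ cyc 39  [S]
hop 7: (2,3) @ cyc 44  [S]

path = [(6,6), (5,6), (4,6), (3,6), (2,6), (2,5), (2,4), (2,3)]
arrival = 44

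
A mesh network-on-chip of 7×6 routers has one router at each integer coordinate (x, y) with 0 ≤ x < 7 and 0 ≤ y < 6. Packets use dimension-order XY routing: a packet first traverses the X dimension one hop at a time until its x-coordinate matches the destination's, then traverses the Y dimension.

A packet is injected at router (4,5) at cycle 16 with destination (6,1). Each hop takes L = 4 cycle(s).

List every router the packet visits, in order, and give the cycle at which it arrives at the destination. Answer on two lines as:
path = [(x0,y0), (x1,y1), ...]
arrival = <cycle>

path = [(4,5), (5,5), (6,5), (6,4), (6,3), (6,2), (6,1)]
arrival = 40

#0 — 4,5 | c16
#1 — 5,5 | c20 | E
#2 — 6,5 | c24 | E
#3 — 6,4 | c28 | S
#4 — 6,3 | c32 | S
#5 — 6,2 | c36 | S
#6 — 6,1 | c40 | S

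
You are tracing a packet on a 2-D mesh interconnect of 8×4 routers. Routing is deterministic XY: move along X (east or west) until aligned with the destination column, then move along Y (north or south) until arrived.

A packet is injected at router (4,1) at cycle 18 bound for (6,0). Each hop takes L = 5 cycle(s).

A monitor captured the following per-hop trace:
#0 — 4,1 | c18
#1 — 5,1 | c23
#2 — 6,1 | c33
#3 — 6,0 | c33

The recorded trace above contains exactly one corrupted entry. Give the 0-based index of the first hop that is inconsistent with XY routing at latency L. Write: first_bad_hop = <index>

hop 1: step (+1,+0), +5 cyc — ok
hop 2: step (+1,+0), +10 cyc — BAD: Δcyc=10≠L

first_bad_hop = 2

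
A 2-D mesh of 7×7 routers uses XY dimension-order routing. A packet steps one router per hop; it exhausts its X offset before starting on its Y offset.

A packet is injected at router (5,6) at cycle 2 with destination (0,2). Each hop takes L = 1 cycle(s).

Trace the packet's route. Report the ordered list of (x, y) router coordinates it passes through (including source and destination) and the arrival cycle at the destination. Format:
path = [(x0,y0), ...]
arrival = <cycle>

[0] x=5 y=6 t=2
[1] x=4 y=6 t=3 →W
[2] x=3 y=6 t=4 →W
[3] x=2 y=6 t=5 →W
[4] x=1 y=6 t=6 →W
[5] x=0 y=6 t=7 →W
[6] x=0 y=5 t=8 →S
[7] x=0 y=4 t=9 →S
[8] x=0 y=3 t=10 →S
[9] x=0 y=2 t=11 →S

path = [(5,6), (4,6), (3,6), (2,6), (1,6), (0,6), (0,5), (0,4), (0,3), (0,2)]
arrival = 11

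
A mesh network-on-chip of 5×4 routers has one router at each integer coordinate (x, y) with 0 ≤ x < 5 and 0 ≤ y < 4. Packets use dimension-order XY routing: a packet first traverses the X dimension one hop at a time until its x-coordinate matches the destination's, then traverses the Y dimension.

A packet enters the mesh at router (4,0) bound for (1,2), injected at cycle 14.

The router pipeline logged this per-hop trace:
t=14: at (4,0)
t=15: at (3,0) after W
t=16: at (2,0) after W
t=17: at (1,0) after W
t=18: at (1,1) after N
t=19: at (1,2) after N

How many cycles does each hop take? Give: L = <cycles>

From hop 0 (14) to hop 1 (15): +1 cycles.
That increment is L by definition: L = 1.

L = 1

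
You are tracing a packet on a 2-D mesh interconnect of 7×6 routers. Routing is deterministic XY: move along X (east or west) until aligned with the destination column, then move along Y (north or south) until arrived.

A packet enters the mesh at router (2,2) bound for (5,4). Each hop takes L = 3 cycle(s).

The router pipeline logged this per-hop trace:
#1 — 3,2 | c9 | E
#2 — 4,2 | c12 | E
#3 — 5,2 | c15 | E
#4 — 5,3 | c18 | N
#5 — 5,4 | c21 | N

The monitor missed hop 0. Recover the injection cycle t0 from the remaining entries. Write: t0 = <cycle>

t0 = 6

cyc[1] = 9 and cyc[k] = t0 + k·L for every k.
t0 = cyc[1] − L = 9 − 3 = 6.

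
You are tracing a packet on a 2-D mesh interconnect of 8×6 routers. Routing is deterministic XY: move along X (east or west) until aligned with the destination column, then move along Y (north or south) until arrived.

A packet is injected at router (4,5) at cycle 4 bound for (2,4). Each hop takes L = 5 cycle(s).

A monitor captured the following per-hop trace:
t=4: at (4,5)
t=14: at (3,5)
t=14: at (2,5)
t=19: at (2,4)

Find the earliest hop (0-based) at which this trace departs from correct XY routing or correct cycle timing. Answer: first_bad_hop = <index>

first_bad_hop = 1

hop 1: step (-1,+0), +10 cyc — BAD: Δcyc=10≠L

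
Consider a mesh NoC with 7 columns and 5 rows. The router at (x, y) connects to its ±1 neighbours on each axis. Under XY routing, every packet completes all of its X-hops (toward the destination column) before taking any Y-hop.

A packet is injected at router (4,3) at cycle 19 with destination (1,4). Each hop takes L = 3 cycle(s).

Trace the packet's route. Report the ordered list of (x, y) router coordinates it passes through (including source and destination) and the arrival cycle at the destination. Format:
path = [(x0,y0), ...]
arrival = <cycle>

t=19: at (4,3)
t=22: at (3,3) after W
t=25: at (2,3) after W
t=28: at (1,3) after W
t=31: at (1,4) after N

path = [(4,3), (3,3), (2,3), (1,3), (1,4)]
arrival = 31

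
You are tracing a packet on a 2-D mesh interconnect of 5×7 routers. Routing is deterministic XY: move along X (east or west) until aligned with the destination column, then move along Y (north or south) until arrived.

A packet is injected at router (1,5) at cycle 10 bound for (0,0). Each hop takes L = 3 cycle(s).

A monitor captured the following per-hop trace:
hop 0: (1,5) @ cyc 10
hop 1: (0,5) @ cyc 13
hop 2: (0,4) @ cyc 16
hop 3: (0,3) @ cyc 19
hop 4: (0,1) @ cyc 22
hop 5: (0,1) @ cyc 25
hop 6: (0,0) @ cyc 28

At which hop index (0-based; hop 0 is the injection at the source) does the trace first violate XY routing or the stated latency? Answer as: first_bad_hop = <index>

[1] (-1,+0) / 3c ⇒ ok
[2] (+0,-1) / 3c ⇒ ok
[3] (+0,-1) / 3c ⇒ ok
[4] (+0,-2) / 3c ⇒ BAD: non-unit step

first_bad_hop = 4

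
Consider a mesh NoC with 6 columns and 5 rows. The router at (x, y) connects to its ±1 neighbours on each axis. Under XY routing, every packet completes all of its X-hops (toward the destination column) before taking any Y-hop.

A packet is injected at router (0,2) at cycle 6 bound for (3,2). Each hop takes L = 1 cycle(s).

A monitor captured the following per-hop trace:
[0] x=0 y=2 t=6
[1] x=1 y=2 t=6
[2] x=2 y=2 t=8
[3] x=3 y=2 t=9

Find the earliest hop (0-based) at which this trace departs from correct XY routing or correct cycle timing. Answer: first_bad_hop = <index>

  1: Δx=+1 Δy=+0 Δt=0 [BAD: Δcyc=0≠L]

first_bad_hop = 1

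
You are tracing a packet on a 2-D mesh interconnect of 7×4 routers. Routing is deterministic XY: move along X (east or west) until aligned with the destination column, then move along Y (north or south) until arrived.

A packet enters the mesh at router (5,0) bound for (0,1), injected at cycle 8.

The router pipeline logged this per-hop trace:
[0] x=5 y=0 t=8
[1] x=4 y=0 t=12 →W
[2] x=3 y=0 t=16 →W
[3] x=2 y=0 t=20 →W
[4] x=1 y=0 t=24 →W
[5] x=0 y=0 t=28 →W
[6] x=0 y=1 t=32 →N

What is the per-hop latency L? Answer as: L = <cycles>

L = 4

Between hops 0 and 1 the cycle counter advances 12 − 8 = 4.
Each hop adds L, hence L = 4.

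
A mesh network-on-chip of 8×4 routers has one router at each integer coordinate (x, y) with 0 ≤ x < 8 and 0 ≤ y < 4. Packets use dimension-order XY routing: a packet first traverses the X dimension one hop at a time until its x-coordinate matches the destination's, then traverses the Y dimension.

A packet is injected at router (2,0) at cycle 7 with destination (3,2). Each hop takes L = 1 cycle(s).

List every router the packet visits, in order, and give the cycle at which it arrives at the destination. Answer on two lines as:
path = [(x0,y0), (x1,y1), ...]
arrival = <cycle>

path = [(2,0), (3,0), (3,1), (3,2)]
arrival = 10

[0] x=2 y=0 t=7
[1] x=3 y=0 t=8 →E
[2] x=3 y=1 t=9 →N
[3] x=3 y=2 t=10 →N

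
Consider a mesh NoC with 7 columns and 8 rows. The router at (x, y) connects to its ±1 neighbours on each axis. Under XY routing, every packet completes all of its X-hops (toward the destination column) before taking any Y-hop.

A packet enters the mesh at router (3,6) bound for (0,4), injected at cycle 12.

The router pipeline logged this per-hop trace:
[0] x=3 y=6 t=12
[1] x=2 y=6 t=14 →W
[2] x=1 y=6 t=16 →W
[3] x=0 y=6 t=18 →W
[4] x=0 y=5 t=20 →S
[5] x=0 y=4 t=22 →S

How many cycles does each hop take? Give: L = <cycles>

Between hops 0 and 1 the cycle counter advances 14 − 12 = 2.
Each hop adds L, hence L = 2.

L = 2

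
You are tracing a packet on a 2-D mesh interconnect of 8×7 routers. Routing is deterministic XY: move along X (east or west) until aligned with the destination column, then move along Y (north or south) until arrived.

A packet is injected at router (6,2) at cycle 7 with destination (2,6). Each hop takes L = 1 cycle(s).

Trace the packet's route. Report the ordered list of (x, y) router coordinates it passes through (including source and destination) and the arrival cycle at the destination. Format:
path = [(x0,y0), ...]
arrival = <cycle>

path = [(6,2), (5,2), (4,2), (3,2), (2,2), (2,3), (2,4), (2,5), (2,6)]
arrival = 15

  0. router=(6,2) cycle=7 (inject)
  1. router=(5,2) cycle=8 dir=W
  2. router=(4,2) cycle=9 dir=W
  3. router=(3,2) cycle=10 dir=W
  4. router=(2,2) cycle=11 dir=W
  5. router=(2,3) cycle=12 dir=N
  6. router=(2,4) cycle=13 dir=N
  7. router=(2,5) cycle=14 dir=N
  8. router=(2,6) cycle=15 dir=N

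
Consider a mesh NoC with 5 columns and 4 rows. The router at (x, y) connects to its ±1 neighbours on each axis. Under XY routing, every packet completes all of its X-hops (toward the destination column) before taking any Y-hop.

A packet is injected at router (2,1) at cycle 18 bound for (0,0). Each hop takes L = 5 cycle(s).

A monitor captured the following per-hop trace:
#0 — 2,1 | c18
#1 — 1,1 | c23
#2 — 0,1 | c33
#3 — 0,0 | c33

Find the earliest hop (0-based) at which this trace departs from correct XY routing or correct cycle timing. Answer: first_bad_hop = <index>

[1] (-1,+0) / 5c ⇒ ok
[2] (-1,+0) / 10c ⇒ BAD: Δcyc=10≠L

first_bad_hop = 2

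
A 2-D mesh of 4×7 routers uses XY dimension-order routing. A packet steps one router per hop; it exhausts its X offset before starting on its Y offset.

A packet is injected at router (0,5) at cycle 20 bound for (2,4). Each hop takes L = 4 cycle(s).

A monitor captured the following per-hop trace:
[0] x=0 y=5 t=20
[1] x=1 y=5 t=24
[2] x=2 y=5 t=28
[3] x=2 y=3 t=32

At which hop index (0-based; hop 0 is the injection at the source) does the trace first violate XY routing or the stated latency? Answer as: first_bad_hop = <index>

  1: Δx=+1 Δy=+0 Δt=4 [ok]
  2: Δx=+1 Δy=+0 Δt=4 [ok]
  3: Δx=+0 Δy=-2 Δt=4 [BAD: non-unit step]

first_bad_hop = 3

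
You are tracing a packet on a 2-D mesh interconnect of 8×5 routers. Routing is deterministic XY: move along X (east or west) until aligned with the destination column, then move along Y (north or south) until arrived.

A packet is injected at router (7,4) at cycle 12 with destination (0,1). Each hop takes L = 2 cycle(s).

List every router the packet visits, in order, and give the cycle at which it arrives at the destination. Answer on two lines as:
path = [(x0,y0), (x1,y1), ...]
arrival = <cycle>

path = [(7,4), (6,4), (5,4), (4,4), (3,4), (2,4), (1,4), (0,4), (0,3), (0,2), (0,1)]
arrival = 32

hop 0: (7,4) @ cyc 12
hop 1: (6,4) @ cyc 14  [W]
hop 2: (5,4) @ cyc 16  [W]
hop 3: (4,4) @ cyc 18  [W]
hop 4: (3,4) @ cyc 20  [W]
hop 5: (2,4) @ cyc 22  [W]
hop 6: (1,4) @ cyc 24  [W]
hop 7: (0,4) @ cyc 26  [W]
hop 8: (0,3) @ cyc 28  [S]
hop 9: (0,2) @ cyc 30  [S]
hop 10: (0,1) @ cyc 32  [S]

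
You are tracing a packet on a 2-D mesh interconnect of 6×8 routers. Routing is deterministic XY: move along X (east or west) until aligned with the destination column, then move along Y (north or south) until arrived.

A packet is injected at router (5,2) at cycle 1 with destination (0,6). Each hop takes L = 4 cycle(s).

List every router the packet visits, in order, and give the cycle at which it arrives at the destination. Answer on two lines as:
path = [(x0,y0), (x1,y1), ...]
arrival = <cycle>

path = [(5,2), (4,2), (3,2), (2,2), (1,2), (0,2), (0,3), (0,4), (0,5), (0,6)]
arrival = 37

t=1: at (5,2)
t=5: at (4,2) after W
t=9: at (3,2) after W
t=13: at (2,2) after W
t=17: at (1,2) after W
t=21: at (0,2) after W
t=25: at (0,3) after N
t=29: at (0,4) after N
t=33: at (0,5) after N
t=37: at (0,6) after N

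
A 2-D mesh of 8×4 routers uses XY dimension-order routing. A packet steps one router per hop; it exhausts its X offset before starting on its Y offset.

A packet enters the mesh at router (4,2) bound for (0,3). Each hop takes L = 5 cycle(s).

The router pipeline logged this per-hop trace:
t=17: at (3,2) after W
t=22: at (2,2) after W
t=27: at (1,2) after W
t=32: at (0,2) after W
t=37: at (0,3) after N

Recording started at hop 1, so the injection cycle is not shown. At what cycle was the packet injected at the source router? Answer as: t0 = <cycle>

At hop 1 the cycle is 17; in general cyc_k = t0 + kL.
Subtract one hop: t0 = 17 − 5 = 12.

t0 = 12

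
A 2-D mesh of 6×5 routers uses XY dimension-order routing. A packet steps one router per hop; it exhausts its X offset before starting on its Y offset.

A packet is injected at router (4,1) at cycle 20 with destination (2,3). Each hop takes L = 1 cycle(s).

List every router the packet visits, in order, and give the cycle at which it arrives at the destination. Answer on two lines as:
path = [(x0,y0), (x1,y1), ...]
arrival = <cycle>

[0] x=4 y=1 t=20
[1] x=3 y=1 t=21 →W
[2] x=2 y=1 t=22 →W
[3] x=2 y=2 t=23 →N
[4] x=2 y=3 t=24 →N

path = [(4,1), (3,1), (2,1), (2,2), (2,3)]
arrival = 24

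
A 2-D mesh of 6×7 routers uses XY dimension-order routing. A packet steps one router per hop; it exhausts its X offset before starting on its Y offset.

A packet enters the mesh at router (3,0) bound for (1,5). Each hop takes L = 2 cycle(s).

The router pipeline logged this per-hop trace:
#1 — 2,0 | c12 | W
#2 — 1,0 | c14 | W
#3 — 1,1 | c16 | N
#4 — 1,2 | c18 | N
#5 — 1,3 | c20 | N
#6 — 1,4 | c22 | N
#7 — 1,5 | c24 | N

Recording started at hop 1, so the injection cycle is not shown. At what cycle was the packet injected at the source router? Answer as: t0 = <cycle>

t0 = 10

Hop 1 reached at cycle 12; hop k is at t0 + k·L.
Subtract one hop: t0 = 12 − 2 = 10.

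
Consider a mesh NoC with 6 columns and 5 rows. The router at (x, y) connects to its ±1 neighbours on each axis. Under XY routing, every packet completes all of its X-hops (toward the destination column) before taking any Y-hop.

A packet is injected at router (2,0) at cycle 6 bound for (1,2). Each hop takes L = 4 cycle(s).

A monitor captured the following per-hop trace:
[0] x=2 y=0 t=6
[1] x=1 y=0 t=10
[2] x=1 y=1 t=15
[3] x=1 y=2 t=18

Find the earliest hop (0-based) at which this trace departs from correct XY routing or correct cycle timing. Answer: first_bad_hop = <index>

first_bad_hop = 2

  1: Δx=-1 Δy=+0 Δt=4 [ok]
  2: Δx=+0 Δy=+1 Δt=5 [BAD: Δcyc=5≠L]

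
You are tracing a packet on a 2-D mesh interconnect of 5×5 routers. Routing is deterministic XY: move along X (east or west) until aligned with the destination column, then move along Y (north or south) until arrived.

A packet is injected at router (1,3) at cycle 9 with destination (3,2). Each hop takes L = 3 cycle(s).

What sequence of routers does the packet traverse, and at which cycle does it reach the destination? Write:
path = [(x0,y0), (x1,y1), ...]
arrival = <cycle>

  0. router=(1,3) cycle=9 (inject)
  1. router=(2,3) cycle=12 dir=E
  2. router=(3,3) cycle=15 dir=E
  3. router=(3,2) cycle=18 dir=S

path = [(1,3), (2,3), (3,3), (3,2)]
arrival = 18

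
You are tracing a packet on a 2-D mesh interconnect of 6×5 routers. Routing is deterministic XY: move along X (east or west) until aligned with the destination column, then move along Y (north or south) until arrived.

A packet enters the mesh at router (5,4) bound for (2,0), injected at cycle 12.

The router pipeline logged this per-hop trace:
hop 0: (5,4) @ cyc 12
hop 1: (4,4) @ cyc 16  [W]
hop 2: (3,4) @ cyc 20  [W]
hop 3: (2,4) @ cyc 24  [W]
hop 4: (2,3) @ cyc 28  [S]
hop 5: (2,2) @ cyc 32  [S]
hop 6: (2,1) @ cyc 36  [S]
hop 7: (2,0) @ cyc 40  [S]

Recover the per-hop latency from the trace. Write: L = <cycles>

L = 4

Between hops 0 and 1 the cycle counter advances 16 − 12 = 4.
Per-hop latency L = Δcyc = 4.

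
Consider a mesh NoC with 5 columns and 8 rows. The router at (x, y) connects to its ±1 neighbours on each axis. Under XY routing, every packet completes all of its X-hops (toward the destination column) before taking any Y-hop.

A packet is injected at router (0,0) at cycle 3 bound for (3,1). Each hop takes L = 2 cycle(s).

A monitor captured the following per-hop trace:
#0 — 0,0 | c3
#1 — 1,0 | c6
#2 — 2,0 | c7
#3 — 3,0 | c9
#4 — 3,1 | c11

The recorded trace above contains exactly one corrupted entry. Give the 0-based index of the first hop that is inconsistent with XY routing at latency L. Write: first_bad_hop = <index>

first_bad_hop = 1

[1] (+1,+0) / 3c ⇒ BAD: Δcyc=3≠L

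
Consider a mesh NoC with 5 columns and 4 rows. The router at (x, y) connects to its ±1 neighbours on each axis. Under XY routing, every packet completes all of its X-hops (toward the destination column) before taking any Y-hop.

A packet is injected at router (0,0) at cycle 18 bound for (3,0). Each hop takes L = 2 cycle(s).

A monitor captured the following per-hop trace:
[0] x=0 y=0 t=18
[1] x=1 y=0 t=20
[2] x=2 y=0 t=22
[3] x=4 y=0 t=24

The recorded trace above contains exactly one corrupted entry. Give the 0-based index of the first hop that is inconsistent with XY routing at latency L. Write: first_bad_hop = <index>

check 1→ d=(1,0) cyc+2: ok
check 2→ d=(1,0) cyc+2: ok
check 3→ d=(2,0) cyc+2: BAD: non-unit step

first_bad_hop = 3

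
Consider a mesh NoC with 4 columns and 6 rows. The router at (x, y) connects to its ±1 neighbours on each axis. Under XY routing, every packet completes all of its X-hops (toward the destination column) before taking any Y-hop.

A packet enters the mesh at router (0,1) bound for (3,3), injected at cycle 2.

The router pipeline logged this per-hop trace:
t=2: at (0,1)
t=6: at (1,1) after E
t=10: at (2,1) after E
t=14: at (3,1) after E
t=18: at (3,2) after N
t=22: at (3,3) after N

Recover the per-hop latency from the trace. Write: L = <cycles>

cyc[1] − cyc[0] = 6 − 2 = 4.
Per-hop latency L = Δcyc = 4.

L = 4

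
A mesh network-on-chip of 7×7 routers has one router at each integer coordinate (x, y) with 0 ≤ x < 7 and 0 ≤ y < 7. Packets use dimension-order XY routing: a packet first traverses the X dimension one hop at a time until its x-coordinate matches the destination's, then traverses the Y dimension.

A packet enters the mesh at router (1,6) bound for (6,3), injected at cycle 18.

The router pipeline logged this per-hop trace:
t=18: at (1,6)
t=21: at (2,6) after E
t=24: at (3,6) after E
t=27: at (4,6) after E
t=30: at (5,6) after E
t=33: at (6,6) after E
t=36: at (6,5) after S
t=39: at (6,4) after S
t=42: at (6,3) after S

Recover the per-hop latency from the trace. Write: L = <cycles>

From hop 0 (18) to hop 1 (21): +3 cycles.
Per-hop latency L = Δcyc = 3.

L = 3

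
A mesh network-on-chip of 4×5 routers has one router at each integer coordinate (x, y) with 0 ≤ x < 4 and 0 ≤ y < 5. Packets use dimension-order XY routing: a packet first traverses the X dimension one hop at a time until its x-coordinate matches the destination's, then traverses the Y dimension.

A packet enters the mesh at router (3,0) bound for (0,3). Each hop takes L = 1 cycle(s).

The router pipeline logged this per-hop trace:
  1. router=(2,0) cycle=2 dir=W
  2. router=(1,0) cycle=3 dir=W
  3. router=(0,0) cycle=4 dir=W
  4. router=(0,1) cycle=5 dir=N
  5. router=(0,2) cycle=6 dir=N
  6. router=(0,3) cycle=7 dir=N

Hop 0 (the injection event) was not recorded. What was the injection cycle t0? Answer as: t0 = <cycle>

t0 = 1

At hop 1 the cycle is 2; in general cyc_k = t0 + kL.
t0 = cyc[1] − L = 2 − 1 = 1.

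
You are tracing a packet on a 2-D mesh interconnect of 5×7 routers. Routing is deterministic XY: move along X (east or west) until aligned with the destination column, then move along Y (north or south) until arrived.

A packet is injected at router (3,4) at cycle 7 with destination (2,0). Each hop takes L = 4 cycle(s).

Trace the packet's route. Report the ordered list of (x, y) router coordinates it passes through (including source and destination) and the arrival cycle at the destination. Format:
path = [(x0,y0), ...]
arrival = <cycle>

t=7: at (3,4)
t=11: at (2,4) after W
t=15: at (2,3) after S
t=19: at (2,2) after S
t=23: at (2,1) after S
t=27: at (2,0) after S

path = [(3,4), (2,4), (2,3), (2,2), (2,1), (2,0)]
arrival = 27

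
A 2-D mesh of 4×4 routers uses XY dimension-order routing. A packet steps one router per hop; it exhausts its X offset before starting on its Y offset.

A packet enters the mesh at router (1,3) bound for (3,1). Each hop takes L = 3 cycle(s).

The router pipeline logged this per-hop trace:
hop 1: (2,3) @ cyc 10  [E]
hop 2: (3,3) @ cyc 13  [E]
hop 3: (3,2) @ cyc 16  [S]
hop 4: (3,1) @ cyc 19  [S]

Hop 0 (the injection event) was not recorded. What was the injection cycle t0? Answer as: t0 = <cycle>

At hop 1 the cycle is 10; in general cyc_k = t0 + kL.
Therefore t0 = 10 − L = 7.

t0 = 7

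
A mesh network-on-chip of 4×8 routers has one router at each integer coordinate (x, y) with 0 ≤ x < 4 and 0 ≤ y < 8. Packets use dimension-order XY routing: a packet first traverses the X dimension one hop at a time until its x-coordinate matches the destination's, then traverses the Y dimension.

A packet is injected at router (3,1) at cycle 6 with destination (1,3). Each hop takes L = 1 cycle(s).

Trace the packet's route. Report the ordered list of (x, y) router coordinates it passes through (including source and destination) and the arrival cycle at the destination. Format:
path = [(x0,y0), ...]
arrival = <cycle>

  0. router=(3,1) cycle=6 (inject)
  1. router=(2,1) cycle=7 dir=W
  2. router=(1,1) cycle=8 dir=W
  3. router=(1,2) cycle=9 dir=N
  4. router=(1,3) cycle=10 dir=N

path = [(3,1), (2,1), (1,1), (1,2), (1,3)]
arrival = 10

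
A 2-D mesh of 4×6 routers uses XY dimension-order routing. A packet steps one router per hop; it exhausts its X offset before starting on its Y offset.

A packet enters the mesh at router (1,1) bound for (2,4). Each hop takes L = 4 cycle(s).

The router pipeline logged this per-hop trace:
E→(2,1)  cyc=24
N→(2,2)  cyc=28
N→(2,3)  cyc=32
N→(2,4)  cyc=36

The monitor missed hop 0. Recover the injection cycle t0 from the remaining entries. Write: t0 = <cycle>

The first recorded entry is hop 1 at cycle 24.
So t0 = 24 − 1·4 = 20.

t0 = 20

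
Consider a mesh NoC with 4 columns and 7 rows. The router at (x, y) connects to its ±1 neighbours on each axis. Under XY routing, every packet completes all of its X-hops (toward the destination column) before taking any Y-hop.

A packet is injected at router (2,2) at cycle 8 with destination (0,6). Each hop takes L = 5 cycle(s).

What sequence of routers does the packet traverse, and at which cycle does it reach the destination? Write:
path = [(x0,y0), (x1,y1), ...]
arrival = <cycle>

path = [(2,2), (1,2), (0,2), (0,3), (0,4), (0,5), (0,6)]
arrival = 38

src (2,2)  cyc=8
W→(1,2)  cyc=13
W→(0,2)  cyc=18
N→(0,3)  cyc=23
N→(0,4)  cyc=28
N→(0,5)  cyc=33
N→(0,6)  cyc=38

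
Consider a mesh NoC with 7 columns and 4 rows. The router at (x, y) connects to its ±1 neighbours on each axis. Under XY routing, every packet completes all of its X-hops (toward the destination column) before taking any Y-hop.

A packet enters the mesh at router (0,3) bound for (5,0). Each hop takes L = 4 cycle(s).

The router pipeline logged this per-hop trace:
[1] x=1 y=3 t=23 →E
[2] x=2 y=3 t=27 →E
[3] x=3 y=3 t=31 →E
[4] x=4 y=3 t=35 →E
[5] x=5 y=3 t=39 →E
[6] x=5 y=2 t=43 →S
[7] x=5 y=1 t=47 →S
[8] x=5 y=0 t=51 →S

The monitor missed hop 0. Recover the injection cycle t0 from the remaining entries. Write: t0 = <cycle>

The first recorded entry is hop 1 at cycle 23.
Therefore t0 = 23 − L = 19.

t0 = 19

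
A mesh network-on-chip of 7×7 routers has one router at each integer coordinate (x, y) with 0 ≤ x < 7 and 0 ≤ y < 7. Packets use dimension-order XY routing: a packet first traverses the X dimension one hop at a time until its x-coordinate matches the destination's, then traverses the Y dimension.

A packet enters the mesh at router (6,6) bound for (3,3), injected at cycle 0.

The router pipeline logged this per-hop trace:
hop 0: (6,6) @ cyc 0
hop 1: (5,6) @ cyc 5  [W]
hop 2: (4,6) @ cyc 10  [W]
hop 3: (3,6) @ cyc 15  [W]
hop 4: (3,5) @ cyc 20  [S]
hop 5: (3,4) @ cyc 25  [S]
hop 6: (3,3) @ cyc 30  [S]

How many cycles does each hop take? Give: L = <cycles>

L = 5

Δcyc across hop 0→1: 5 − 0 = 5.
Per-hop latency L = Δcyc = 5.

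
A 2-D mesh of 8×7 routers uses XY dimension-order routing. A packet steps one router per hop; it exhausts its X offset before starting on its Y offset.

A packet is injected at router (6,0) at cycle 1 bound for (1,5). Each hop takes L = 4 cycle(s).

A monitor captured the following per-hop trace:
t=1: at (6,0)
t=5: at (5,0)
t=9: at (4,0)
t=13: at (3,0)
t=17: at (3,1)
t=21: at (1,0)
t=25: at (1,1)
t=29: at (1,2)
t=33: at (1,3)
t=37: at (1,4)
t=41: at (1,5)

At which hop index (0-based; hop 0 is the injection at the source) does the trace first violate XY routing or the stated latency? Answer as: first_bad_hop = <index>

first_bad_hop = 4

  1: Δx=-1 Δy=+0 Δt=4 [ok]
  2: Δx=-1 Δy=+0 Δt=4 [ok]
  3: Δx=-1 Δy=+0 Δt=4 [ok]
  4: Δx=+0 Δy=+1 Δt=4 [BAD: Y-move but x=3≠1]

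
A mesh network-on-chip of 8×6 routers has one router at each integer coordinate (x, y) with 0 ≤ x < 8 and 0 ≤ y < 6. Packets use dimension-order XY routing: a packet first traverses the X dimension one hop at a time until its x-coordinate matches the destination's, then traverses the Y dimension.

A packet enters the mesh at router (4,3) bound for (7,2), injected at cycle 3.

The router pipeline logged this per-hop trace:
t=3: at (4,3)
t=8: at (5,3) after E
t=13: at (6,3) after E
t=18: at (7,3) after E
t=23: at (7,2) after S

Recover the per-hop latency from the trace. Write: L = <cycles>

L = 5

Between hops 0 and 1 the cycle counter advances 8 − 3 = 5.
That increment is L by definition: L = 5.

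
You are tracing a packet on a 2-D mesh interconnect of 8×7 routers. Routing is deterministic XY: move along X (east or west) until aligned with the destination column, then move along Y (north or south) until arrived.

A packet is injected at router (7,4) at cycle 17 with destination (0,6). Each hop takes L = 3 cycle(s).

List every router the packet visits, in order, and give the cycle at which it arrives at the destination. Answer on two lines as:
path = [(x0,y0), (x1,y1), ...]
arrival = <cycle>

  0. router=(7,4) cycle=17 (inject)
  1. router=(6,4) cycle=20 dir=W
  2. router=(5,4) cycle=23 dir=W
  3. router=(4,4) cycle=26 dir=W
  4. router=(3,4) cycle=29 dir=W
  5. router=(2,4) cycle=32 dir=W
  6. router=(1,4) cycle=35 dir=W
  7. router=(0,4) cycle=38 dir=W
  8. router=(0,5) cycle=41 dir=N
  9. router=(0,6) cycle=44 dir=N

path = [(7,4), (6,4), (5,4), (4,4), (3,4), (2,4), (1,4), (0,4), (0,5), (0,6)]
arrival = 44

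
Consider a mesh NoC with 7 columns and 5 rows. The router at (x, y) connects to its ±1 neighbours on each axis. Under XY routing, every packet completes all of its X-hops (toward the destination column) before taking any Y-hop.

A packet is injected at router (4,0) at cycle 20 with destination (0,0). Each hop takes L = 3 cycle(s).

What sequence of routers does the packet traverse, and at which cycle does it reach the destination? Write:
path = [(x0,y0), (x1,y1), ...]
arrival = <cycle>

path = [(4,0), (3,0), (2,0), (1,0), (0,0)]
arrival = 32

src (4,0)  cyc=20
W→(3,0)  cyc=23
W→(2,0)  cyc=26
W→(1,0)  cyc=29
W→(0,0)  cyc=32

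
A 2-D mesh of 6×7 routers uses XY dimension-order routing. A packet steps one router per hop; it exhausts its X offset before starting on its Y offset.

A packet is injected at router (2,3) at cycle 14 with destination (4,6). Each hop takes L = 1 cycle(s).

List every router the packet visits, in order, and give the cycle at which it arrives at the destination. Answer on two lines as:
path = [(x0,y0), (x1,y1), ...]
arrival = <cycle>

path = [(2,3), (3,3), (4,3), (4,4), (4,5), (4,6)]
arrival = 19

#0 — 2,3 | c14
#1 — 3,3 | c15 | E
#2 — 4,3 | c16 | E
#3 — 4,4 | c17 | N
#4 — 4,5 | c18 | N
#5 — 4,6 | c19 | N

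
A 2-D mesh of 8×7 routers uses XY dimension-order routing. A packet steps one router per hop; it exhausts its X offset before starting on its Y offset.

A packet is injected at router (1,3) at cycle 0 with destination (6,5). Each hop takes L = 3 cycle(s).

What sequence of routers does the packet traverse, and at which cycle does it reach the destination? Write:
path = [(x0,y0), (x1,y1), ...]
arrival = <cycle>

src (1,3)  cyc=0
E→(2,3)  cyc=3
E→(3,3)  cyc=6
E→(4,3)  cyc=9
E→(5,3)  cyc=12
E→(6,3)  cyc=15
N→(6,4)  cyc=18
N→(6,5)  cyc=21

path = [(1,3), (2,3), (3,3), (4,3), (5,3), (6,3), (6,4), (6,5)]
arrival = 21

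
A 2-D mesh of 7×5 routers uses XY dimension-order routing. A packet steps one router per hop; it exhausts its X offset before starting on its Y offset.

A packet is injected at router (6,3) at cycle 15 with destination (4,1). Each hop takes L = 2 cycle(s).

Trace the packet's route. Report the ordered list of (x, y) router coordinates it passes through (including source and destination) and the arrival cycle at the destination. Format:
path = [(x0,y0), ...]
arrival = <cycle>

  0. router=(6,3) cycle=15 (inject)
  1. router=(5,3) cycle=17 dir=W
  2. router=(4,3) cycle=19 dir=W
  3. router=(4,2) cycle=21 dir=S
  4. router=(4,1) cycle=23 dir=S

path = [(6,3), (5,3), (4,3), (4,2), (4,1)]
arrival = 23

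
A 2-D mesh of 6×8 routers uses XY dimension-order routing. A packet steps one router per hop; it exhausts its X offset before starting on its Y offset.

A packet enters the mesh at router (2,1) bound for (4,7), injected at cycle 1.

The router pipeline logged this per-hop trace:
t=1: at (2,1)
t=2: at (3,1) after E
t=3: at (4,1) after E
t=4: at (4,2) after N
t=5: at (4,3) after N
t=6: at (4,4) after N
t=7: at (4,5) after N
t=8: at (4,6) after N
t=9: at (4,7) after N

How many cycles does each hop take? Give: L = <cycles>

L = 1

Δcyc across hop 0→1: 2 − 1 = 1.
One hop costs L cycles, so L = 1.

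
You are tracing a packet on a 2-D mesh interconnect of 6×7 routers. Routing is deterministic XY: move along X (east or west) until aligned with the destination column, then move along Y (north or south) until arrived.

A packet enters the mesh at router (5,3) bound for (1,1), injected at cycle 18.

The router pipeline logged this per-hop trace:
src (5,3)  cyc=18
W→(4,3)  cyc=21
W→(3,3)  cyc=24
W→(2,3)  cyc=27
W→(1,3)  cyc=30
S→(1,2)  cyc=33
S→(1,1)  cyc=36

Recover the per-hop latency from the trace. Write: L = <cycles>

L = 3

Δcyc across hop 0→1: 21 − 18 = 3.
Each hop adds L, hence L = 3.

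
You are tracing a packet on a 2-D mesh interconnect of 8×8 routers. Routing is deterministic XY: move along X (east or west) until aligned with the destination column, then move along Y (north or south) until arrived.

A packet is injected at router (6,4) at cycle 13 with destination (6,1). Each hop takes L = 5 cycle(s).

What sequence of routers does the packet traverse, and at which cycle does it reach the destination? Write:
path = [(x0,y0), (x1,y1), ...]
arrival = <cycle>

[0] x=6 y=4 t=13
[1] x=6 y=3 t=18 →S
[2] x=6 y=2 t=23 →S
[3] x=6 y=1 t=28 →S

path = [(6,4), (6,3), (6,2), (6,1)]
arrival = 28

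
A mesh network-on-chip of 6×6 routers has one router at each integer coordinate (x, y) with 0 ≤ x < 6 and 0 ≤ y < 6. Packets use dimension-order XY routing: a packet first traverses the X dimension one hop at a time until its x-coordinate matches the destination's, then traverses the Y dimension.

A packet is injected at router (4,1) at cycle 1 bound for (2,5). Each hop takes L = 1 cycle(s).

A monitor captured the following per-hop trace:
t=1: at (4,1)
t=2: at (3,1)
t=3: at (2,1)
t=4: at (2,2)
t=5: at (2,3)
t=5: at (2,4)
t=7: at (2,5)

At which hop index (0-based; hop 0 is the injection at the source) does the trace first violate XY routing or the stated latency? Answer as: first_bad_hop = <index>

first_bad_hop = 5

[1] (-1,+0) / 1c ⇒ ok
[2] (-1,+0) / 1c ⇒ ok
[3] (+0,+1) / 1c ⇒ ok
[4] (+0,+1) / 1c ⇒ ok
[5] (+0,+1) / 0c ⇒ BAD: Δcyc=0≠L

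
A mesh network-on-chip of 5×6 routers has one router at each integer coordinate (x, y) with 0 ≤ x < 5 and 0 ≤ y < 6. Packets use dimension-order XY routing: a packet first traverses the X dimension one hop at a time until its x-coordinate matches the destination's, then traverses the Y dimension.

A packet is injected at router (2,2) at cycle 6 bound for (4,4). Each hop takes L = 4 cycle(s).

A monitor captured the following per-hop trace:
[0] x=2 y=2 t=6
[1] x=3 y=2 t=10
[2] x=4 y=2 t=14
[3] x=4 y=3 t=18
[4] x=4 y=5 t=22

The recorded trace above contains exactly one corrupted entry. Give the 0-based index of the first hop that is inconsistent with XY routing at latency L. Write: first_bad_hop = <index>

first_bad_hop = 4

[1] (+1,+0) / 4c ⇒ ok
[2] (+1,+0) / 4c ⇒ ok
[3] (+0,+1) / 4c ⇒ ok
[4] (+0,+2) / 4c ⇒ BAD: non-unit step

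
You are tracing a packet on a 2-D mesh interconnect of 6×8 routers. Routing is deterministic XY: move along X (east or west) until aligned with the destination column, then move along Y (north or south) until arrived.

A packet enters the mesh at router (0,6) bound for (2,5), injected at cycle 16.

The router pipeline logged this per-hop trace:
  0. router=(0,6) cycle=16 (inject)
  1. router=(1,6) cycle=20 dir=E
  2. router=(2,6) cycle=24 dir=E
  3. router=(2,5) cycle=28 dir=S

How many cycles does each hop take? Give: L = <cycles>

Δcyc across hop 0→1: 20 − 16 = 4.
One hop costs L cycles, so L = 4.

L = 4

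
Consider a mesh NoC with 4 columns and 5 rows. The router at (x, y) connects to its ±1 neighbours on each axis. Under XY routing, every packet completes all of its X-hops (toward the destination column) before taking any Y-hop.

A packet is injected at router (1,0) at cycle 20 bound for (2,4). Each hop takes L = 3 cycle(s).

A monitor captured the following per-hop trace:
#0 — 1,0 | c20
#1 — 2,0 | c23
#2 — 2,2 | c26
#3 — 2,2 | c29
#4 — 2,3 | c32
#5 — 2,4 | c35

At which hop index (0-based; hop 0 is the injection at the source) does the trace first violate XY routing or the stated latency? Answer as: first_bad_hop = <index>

first_bad_hop = 2

  1: Δx=+1 Δy=+0 Δt=3 [ok]
  2: Δx=+0 Δy=+2 Δt=3 [BAD: non-unit step]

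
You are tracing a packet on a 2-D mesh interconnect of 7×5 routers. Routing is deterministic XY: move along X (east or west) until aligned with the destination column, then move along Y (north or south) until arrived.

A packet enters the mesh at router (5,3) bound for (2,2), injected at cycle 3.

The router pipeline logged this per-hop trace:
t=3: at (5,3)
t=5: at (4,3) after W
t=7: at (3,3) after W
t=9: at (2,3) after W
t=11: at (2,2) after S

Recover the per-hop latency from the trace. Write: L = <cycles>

Δcyc across hop 0→1: 5 − 3 = 2.
Per-hop latency L = Δcyc = 2.

L = 2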